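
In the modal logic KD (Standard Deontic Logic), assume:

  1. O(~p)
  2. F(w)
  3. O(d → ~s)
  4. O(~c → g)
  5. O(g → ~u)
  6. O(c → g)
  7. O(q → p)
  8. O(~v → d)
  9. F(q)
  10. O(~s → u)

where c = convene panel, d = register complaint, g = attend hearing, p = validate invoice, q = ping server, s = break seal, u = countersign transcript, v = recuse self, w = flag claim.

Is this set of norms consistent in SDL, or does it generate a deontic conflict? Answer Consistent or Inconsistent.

Premise 7 is O(q → p), but O(q) is not derivable from the premises, so it does not yield O(p).
So O(p) is not derivable, and the apparent clash with O(~p) does not arise.
A world satisfying every obligation exists (e.g. c=false, d=false, g=true, p=false, q=false, s=true, u=false, v=true, w=false); no atom is both obligatory and forbidden, so the set is consistent.

Consistent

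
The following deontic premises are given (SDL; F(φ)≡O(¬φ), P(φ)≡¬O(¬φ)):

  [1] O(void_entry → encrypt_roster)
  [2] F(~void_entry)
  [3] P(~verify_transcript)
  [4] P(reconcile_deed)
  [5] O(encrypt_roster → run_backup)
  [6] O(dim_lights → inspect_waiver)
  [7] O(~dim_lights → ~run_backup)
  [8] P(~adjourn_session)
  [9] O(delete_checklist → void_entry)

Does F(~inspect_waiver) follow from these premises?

Premise 2 is F(~void_entry), i.e. O(void_entry).
Applying K to premise 1 (O(void_entry → encrypt_roster)) and O(void_entry) yields O(encrypt_roster).
With premise 5, O(encrypt_roster → run_backup), the K-axiom yields O(run_backup).
The contrapositive of premise 7 (O(~dim_lights → ~run_backup)) is O(run_backup → dim_lights), and O(run_backup) is already established, so O(dim_lights).
Applying K to premise 6 (O(dim_lights → inspect_waiver)) and O(dim_lights) yields O(inspect_waiver).
Premises 3, 4, 8, 9 do not contribute to this derivation.
So O(inspect_waiver) holds, i.e. F(~inspect_waiver). The claim follows.

Yes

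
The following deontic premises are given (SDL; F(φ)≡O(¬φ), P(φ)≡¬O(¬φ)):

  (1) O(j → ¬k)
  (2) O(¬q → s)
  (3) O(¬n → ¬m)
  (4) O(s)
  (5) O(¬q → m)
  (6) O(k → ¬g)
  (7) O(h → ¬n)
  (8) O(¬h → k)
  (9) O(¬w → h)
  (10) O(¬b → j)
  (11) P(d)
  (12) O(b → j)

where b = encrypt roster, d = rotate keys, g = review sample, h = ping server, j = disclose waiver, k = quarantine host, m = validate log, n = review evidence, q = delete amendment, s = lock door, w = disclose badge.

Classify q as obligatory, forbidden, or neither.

Premises 12 and 10 cover both cases: O(b → j) and O(¬b → j). Since b ∨ ¬b is a tautology, O(j) follows.
Applying K to premise 1 (O(j → ¬k)) and O(j) yields O(¬k).
Premise 8 is O(¬h → k); contrapositively O(¬k → h). Since O(¬k) holds, K gives O(h).
From O(h) and premise 7, O(h → ¬n), we obtain O(¬n).
From O(¬n) and premise 3, O(¬n → ¬m), we obtain O(¬m).
The contrapositive of premise 5 (O(¬q → m)) is O(¬m → q), and O(¬m) is already established, so O(q).
Premises 2, 4, 6, 9, 11 do not contribute to this derivation.
Hence q is obligatory.

Obligatory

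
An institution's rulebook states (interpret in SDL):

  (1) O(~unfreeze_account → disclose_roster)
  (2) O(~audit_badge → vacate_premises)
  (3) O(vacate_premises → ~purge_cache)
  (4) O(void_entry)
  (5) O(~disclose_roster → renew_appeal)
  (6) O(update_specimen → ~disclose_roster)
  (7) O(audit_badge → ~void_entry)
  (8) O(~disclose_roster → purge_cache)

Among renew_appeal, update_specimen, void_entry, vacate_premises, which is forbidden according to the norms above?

update_specimen

Premise 4 states O(void_entry) outright.
The contrapositive of premise 7 (O(audit_badge → ~void_entry)) is O(void_entry → ~audit_badge), and O(void_entry) is already established, so O(~audit_badge).
Premise 2 is O(~audit_badge → vacate_premises); since O(~audit_badge), deontic closure gives O(vacate_premises).
With premise 3, O(vacate_premises → ~purge_cache), the K-axiom yields O(~purge_cache).
The contrapositive of premise 8 (O(~disclose_roster → purge_cache)) is O(~purge_cache → disclose_roster), and O(~purge_cache) is already established, so O(disclose_roster).
Premise 6, O(update_specimen → ~disclose_roster), contraposes to O(disclose_roster → ~update_specimen); with O(disclose_roster) we get O(~update_specimen).
So O(~update_specimen) holds, i.e. update_specimen is forbidden. None of the other listed options is forbidden under the premises.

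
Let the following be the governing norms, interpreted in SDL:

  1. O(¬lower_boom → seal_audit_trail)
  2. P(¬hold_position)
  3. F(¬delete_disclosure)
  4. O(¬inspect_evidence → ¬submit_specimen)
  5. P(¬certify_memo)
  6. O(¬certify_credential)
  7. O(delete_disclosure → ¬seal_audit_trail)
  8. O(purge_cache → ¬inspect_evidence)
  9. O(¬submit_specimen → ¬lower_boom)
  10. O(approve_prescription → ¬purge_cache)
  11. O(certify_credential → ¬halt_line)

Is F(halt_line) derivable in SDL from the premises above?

Premise 11 is O(certify_credential → ¬halt_line), but O(certify_credential) is not derivable from the premises, so it does not yield O(¬halt_line).
No other premise forces O(¬halt_line). An ideal world satisfying every premise can still have halt_line true, so F(halt_line) is not derivable.

No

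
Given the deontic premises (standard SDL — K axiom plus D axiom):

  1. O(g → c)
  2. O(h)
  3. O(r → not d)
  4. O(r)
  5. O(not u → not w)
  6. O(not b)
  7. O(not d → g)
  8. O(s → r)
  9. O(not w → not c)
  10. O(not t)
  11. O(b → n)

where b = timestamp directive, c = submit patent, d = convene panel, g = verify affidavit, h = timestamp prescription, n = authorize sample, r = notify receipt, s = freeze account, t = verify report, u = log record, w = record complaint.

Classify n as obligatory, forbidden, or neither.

Premise 11 is O(b → n), but O(b) is not derivable from the premises, so it does not yield O(n).
No premise or chain of K-axiom applications forces O(n), and none forces O(not n). So n is neither obligatory nor forbidden under these norms.

Neither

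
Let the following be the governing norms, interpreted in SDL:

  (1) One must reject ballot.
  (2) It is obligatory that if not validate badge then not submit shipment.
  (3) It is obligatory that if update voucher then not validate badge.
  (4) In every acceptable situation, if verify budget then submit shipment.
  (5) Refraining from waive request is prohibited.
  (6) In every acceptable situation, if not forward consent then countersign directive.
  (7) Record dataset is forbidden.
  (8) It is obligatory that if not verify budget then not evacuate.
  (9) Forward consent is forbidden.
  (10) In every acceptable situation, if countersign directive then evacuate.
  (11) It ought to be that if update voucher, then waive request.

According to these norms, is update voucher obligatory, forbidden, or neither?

Premise 9, F(forward_consent), is equivalent to O(¬forward_consent).
From O(¬forward_consent) and premise 6, O(¬forward_consent → countersign_directive), we obtain O(countersign_directive).
With premise 10, O(countersign_directive → evacuate), the K-axiom yields O(evacuate).
Premise 8, O(¬verify_budget → ¬evacuate), contraposes to O(evacuate → verify_budget); with O(evacuate) we get O(verify_budget).
Premise 4 is O(verify_budget → submit_shipment); since O(verify_budget), deontic closure gives O(submit_shipment).
Premise 2 is O(¬validate_badge → ¬submit_shipment); contrapositively O(submit_shipment → validate_badge). Since O(submit_shipment) holds, K gives O(validate_badge).
Premise 3 is O(update_voucher → ¬validate_badge); contrapositively O(validate_badge → ¬update_voucher). Since O(validate_badge) holds, K gives O(¬update_voucher).
Premises 1, 5, 7, 11 do not contribute to this derivation.
Thus O(¬update_voucher), which is F(update_voucher): update_voucher is forbidden.

Forbidden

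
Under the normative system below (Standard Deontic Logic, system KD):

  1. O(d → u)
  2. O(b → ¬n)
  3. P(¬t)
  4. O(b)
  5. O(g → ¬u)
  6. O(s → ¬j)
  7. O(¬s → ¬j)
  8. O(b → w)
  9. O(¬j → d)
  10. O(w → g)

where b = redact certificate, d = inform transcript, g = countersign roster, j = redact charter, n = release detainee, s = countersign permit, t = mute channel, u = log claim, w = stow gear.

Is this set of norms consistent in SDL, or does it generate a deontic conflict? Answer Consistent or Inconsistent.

Inconsistent

Premises 7 and 6 cover both cases: O(¬s → ¬j) and O(s → ¬j). Since ¬s ∨ s is a tautology, O(¬j) follows.
With premise 9, O(¬j → d), the K-axiom yields O(d).
From O(d) and premise 1, O(d → u), we obtain O(u).
Premise 5 is O(g → ¬u); contrapositively O(u → ¬g). Since O(u) holds, K gives O(¬g).
Premise 10, O(w → g), contraposes to O(¬g → ¬w); with O(¬g) we get O(¬w).
The contrapositive of premise 8 (O(b → w)) is O(¬w → ¬b), and O(¬w) is already established, so O(¬b).
But premise 4 directly asserts O(b).
We now have both O(¬b) and O(b) — b is simultaneously obligatory and forbidden, violating the D-axiom.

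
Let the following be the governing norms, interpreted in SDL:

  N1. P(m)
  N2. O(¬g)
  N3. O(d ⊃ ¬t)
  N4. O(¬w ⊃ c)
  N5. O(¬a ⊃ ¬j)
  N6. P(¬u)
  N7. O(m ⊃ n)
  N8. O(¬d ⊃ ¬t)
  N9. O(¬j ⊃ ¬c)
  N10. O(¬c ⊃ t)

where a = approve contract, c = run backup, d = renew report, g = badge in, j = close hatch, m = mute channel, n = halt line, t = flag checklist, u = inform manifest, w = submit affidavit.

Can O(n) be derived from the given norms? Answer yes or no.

Premise 7 is O(m ⊃ n), but O(m) is not derivable from the premises (the permission P(m) asserts only ¬O(¬m), not O(m)), so it does not yield O(n).
No other premise forces O(n). An ideal world satisfying every premise can still have n false, so O(n) is not derivable.

No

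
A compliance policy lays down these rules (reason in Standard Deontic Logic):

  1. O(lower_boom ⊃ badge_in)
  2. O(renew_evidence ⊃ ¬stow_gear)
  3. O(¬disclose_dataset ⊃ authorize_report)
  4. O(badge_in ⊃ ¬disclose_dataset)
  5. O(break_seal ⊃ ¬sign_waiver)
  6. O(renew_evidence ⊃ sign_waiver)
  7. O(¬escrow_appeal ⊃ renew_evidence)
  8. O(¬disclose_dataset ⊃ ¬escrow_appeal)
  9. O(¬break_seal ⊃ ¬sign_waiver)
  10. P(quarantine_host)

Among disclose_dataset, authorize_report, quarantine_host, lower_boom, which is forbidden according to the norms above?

lower_boom

Premises 5 and 9 are O(break_seal ⊃ ¬sign_waiver) and O(¬break_seal ⊃ ¬sign_waiver); every ideal world satisfies break_seal or ¬break_seal, so in either case ¬sign_waiver holds — hence O(¬sign_waiver).
Premise 6, O(renew_evidence ⊃ sign_waiver), contraposes to O(¬sign_waiver ⊃ ¬renew_evidence); with O(¬sign_waiver) we get O(¬renew_evidence).
Premise 7, O(¬escrow_appeal ⊃ renew_evidence), contraposes to O(¬renew_evidence ⊃ escrow_appeal); with O(¬renew_evidence) we get O(escrow_appeal).
Premise 8, O(¬disclose_dataset ⊃ ¬escrow_appeal), contraposes to O(escrow_appeal ⊃ disclose_dataset); with O(escrow_appeal) we get O(disclose_dataset).
Premise 4 is O(badge_in ⊃ ¬disclose_dataset); contrapositively O(disclose_dataset ⊃ ¬badge_in). Since O(disclose_dataset) holds, K gives O(¬badge_in).
Premise 1 is O(lower_boom ⊃ badge_in); contrapositively O(¬badge_in ⊃ ¬lower_boom). Since O(¬badge_in) holds, K gives O(¬lower_boom).
So O(¬lower_boom) holds, i.e. lower_boom is forbidden. None of the other listed options is forbidden under the premises.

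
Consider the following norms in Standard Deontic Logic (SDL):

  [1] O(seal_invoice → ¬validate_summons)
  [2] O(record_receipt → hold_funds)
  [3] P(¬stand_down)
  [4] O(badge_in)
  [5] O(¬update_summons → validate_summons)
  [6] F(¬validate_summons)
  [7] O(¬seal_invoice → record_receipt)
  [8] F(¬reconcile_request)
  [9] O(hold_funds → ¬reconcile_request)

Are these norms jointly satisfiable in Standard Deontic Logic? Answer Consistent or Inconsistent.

Inconsistent

Premise 6, F(¬validate_summons), is equivalent to O(validate_summons).
The contrapositive of premise 1 (O(seal_invoice → ¬validate_summons)) is O(validate_summons → ¬seal_invoice), and O(validate_summons) is already established, so O(¬seal_invoice).
With premise 7, O(¬seal_invoice → record_receipt), the K-axiom yields O(record_receipt).
Premise 2 is O(record_receipt → hold_funds); since O(record_receipt), deontic closure gives O(hold_funds).
From O(hold_funds) and premise 9, O(hold_funds → ¬reconcile_request), we obtain O(¬reconcile_request).
But premise 8, F(¬reconcile_request), means O(reconcile_request).
We now have both O(¬reconcile_request) and O(reconcile_request) — reconcile_request is simultaneously obligatory and forbidden, violating the D-axiom.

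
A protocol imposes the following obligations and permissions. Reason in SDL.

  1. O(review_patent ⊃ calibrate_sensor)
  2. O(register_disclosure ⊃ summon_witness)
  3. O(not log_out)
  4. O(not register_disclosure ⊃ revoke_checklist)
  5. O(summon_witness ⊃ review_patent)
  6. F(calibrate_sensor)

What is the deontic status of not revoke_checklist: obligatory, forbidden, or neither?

F(calibrate_sensor) at premise 6 means O(not calibrate_sensor).
The contrapositive of premise 1 (O(review_patent ⊃ calibrate_sensor)) is O(not calibrate_sensor ⊃ not review_patent), and O(not calibrate_sensor) is already established, so O(not review_patent).
Premise 5 is O(summon_witness ⊃ review_patent); contrapositively O(not review_patent ⊃ not summon_witness). Since O(not review_patent) holds, K gives O(not summon_witness).
The contrapositive of premise 2 (O(register_disclosure ⊃ summon_witness)) is O(not summon_witness ⊃ not register_disclosure), and O(not summon_witness) is already established, so O(not register_disclosure).
Premise 4 is O(not register_disclosure ⊃ revoke_checklist); since O(not register_disclosure), deontic closure gives O(revoke_checklist).
Premise 3 does not contribute to this derivation.
Thus O(revoke_checklist), which is F(not revoke_checklist): not revoke_checklist is forbidden.

Forbidden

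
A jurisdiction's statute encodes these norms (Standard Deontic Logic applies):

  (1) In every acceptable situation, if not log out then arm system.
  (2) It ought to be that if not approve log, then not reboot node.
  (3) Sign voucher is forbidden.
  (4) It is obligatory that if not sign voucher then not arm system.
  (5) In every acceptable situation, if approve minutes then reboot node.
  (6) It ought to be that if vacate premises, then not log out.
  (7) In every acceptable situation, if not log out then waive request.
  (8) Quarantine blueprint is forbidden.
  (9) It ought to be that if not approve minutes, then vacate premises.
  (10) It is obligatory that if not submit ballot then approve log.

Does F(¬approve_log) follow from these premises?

Yes

Premise 3 is F(sign_voucher), i.e. O(¬sign_voucher).
From O(¬sign_voucher) and premise 4, O(¬sign_voucher → ¬arm_system), we obtain O(¬arm_system).
Premise 1 is O(¬log_out → arm_system); contrapositively O(¬arm_system → log_out). Since O(¬arm_system) holds, K gives O(log_out).
Premise 6 is O(vacate_premises → ¬log_out); contrapositively O(log_out → ¬vacate_premises). Since O(log_out) holds, K gives O(¬vacate_premises).
Premise 9, O(¬approve_minutes → vacate_premises), contraposes to O(¬vacate_premises → approve_minutes); with O(¬vacate_premises) we get O(approve_minutes).
From O(approve_minutes) and premise 5, O(approve_minutes → reboot_node), we obtain O(reboot_node).
Premise 2 is O(¬approve_log → ¬reboot_node); contrapositively O(reboot_node → approve_log). Since O(reboot_node) holds, K gives O(approve_log).
Premises 7, 8, 10 do not contribute to this derivation.
So O(approve_log) holds, i.e. F(¬approve_log). The claim follows.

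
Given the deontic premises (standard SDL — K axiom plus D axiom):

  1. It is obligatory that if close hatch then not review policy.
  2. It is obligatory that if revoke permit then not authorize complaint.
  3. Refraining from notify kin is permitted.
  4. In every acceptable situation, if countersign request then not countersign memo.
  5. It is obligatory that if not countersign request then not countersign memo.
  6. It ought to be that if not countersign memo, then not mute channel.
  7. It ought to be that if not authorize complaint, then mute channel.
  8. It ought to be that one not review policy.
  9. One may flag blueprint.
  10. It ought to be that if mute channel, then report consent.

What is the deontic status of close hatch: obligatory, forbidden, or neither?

Neither

Premise 1 is O(close_hatch → ¬review_policy); even if O(¬review_policy) held, inferring O(close_hatch) would be affirming the consequent — invalid.
No premise or chain of K-axiom applications forces O(close_hatch), and none forces O(¬close_hatch). So close_hatch is neither obligatory nor forbidden under these norms.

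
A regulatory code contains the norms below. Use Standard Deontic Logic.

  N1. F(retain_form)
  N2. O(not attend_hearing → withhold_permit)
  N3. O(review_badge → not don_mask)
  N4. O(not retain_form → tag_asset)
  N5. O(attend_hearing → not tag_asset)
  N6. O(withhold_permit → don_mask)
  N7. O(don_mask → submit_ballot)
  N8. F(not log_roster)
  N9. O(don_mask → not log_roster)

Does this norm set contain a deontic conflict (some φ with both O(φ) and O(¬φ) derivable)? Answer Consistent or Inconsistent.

F(not log_roster) at premise 8 means O(log_roster).
The contrapositive of premise 9 (O(don_mask → not log_roster)) is O(log_roster → not don_mask), and O(log_roster) is already established, so O(not don_mask).
Premise 6, O(withhold_permit → don_mask), contraposes to O(not don_mask → not withhold_permit); with O(not don_mask) we get O(not withhold_permit).
The contrapositive of premise 2 (O(not attend_hearing → withhold_permit)) is O(not withhold_permit → attend_hearing), and O(not withhold_permit) is already established, so O(attend_hearing).
With premise 5, O(attend_hearing → not tag_asset), the K-axiom yields O(not tag_asset).
Premise 4, O(not retain_form → tag_asset), contraposes to O(not tag_asset → retain_form); with O(not tag_asset) we get O(retain_form).
Yet premise 1 is F(retain_form), i.e. O(not retain_form).
We now have both O(retain_form) and O(not retain_form) — retain_form is simultaneously obligatory and forbidden, violating the D-axiom.

Inconsistent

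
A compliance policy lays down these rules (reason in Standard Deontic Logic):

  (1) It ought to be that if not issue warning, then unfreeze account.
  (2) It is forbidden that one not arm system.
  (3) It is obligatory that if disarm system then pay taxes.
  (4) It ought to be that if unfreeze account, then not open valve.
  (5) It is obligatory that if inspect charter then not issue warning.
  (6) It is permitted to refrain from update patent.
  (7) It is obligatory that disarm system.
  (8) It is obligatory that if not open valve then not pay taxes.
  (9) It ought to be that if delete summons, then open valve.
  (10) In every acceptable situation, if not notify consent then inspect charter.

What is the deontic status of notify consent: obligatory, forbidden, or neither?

Obligatory

Premise 7 gives O(disarm_system).
Applying K to premise 3 (O(disarm_system → pay_taxes)) and O(disarm_system) yields O(pay_taxes).
Premise 8, O(¬open_valve → ¬pay_taxes), contraposes to O(pay_taxes → open_valve); with O(pay_taxes) we get O(open_valve).
The contrapositive of premise 4 (O(unfreeze_account → ¬open_valve)) is O(open_valve → ¬unfreeze_account), and O(open_valve) is already established, so O(¬unfreeze_account).
The contrapositive of premise 1 (O(¬issue_warning → unfreeze_account)) is O(¬unfreeze_account → issue_warning), and O(¬unfreeze_account) is already established, so O(issue_warning).
Premise 5 is O(inspect_charter → ¬issue_warning); contrapositively O(issue_warning → ¬inspect_charter). Since O(issue_warning) holds, K gives O(¬inspect_charter).
Premise 10, O(¬notify_consent → inspect_charter), contraposes to O(¬inspect_charter → notify_consent); with O(¬inspect_charter) we get O(notify_consent).
Premises 2, 6, 9 do not contribute to this derivation.
Hence notify_consent is obligatory.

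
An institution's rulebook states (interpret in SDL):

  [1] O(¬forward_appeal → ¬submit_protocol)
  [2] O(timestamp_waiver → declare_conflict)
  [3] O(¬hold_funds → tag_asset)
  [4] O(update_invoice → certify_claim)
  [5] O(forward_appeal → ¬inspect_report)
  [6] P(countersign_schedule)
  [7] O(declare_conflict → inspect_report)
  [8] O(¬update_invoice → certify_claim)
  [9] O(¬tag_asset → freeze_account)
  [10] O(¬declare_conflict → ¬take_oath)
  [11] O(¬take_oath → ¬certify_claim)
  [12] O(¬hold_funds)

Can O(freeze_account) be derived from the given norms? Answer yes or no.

Premise 9 is O(¬tag_asset → freeze_account), but O(¬tag_asset) is not derivable from the premises, so it does not yield O(freeze_account).
No other premise forces O(freeze_account). An ideal world satisfying every premise can still have freeze_account false, so O(freeze_account) is not derivable.

No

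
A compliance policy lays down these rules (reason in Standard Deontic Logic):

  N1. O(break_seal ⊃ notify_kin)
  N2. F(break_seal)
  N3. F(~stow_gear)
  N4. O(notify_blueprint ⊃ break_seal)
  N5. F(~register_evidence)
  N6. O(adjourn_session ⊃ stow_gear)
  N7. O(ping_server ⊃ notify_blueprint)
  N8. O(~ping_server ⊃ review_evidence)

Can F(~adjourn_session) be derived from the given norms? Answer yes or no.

No

Premise 6 is O(adjourn_session ⊃ stow_gear); even if O(stow_gear) held, inferring O(adjourn_session) would be affirming the consequent — invalid.
No other premise forces O(adjourn_session). An ideal world satisfying every premise can still have ~adjourn_session true, so F(~adjourn_session) is not derivable.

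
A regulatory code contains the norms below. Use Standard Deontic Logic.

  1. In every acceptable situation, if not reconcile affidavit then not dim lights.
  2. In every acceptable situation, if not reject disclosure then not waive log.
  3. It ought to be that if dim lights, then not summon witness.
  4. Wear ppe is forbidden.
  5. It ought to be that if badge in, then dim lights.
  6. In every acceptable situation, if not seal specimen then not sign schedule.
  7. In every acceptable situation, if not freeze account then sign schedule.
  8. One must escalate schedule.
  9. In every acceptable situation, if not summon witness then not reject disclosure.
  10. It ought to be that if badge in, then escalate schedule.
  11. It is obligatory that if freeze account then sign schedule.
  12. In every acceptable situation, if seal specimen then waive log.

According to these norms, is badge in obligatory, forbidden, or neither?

Forbidden

Premises 11 and 7 cover both cases: O(freeze_account → sign_schedule) and O(¬freeze_account → sign_schedule). Since freeze_account ∨ ¬freeze_account is a tautology, O(sign_schedule) follows.
The contrapositive of premise 6 (O(¬seal_specimen → ¬sign_schedule)) is O(sign_schedule → seal_specimen), and O(sign_schedule) is already established, so O(seal_specimen).
With premise 12, O(seal_specimen → waive_log), the K-axiom yields O(waive_log).
The contrapositive of premise 2 (O(¬reject_disclosure → ¬waive_log)) is O(waive_log → reject_disclosure), and O(waive_log) is already established, so O(reject_disclosure).
The contrapositive of premise 9 (O(¬summon_witness → ¬reject_disclosure)) is O(reject_disclosure → summon_witness), and O(reject_disclosure) is already established, so O(summon_witness).
The contrapositive of premise 3 (O(dim_lights → ¬summon_witness)) is O(summon_witness → ¬dim_lights), and O(summon_witness) is already established, so O(¬dim_lights).
The contrapositive of premise 5 (O(badge_in → dim_lights)) is O(¬dim_lights → ¬badge_in), and O(¬dim_lights) is already established, so O(¬badge_in).
Premises 1, 4, 8, 10 do not contribute to this derivation.
Thus O(¬badge_in), which is F(badge_in): badge_in is forbidden.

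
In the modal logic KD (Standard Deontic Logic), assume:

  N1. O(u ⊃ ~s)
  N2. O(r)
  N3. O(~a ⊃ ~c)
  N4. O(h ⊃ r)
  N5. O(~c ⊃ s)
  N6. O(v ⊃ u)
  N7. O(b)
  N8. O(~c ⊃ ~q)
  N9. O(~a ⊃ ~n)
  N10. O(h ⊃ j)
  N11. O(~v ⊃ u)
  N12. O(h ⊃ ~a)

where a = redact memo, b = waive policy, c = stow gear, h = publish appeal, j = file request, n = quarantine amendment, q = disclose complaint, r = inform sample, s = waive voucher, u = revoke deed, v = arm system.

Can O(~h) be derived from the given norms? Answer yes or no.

Premises 6 and 11 cover both cases: O(v ⊃ u) and O(~v ⊃ u). Since v ∨ ~v is a tautology, O(u) follows.
Applying K to premise 1 (O(u ⊃ ~s)) and O(u) yields O(~s).
Premise 5, O(~c ⊃ s), contraposes to O(~s ⊃ c); with O(~s) we get O(c).
The contrapositive of premise 3 (O(~a ⊃ ~c)) is O(c ⊃ a), and O(c) is already established, so O(a).
The contrapositive of premise 12 (O(h ⊃ ~a)) is O(a ⊃ ~h), and O(a) is already established, so O(~h).
Premises 2, 4, 7, 8, 9, 10 do not contribute to this derivation.
So O(~h) follows.

Yes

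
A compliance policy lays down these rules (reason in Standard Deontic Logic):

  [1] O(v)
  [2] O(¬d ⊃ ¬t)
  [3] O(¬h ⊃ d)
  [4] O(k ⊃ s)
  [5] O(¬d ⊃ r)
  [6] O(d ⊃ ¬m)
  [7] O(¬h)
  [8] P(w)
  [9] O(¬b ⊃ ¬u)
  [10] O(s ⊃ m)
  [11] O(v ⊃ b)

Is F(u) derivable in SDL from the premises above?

Premise 9 is O(¬b ⊃ ¬u), but O(¬b) is not derivable from the premises, so it does not yield O(¬u).
No other premise forces O(¬u). An ideal world satisfying every premise can still have u true, so F(u) is not derivable.

No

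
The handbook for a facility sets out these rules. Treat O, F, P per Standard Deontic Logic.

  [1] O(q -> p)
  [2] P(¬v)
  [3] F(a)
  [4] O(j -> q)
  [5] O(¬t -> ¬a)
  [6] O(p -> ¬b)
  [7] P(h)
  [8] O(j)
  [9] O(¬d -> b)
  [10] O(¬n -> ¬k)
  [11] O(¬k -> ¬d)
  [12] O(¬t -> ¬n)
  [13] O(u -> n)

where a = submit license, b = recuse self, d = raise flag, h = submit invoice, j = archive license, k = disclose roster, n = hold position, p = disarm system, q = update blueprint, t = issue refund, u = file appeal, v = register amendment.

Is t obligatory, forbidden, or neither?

Premise 8 gives O(j).
Premise 4 is O(j -> q); since O(j), deontic closure gives O(q).
Premise 1 is O(q -> p); since O(q), deontic closure gives O(p).
With premise 6, O(p -> ¬b), the K-axiom yields O(¬b).
Premise 9, O(¬d -> b), contraposes to O(¬b -> d); with O(¬b) we get O(d).
The contrapositive of premise 11 (O(¬k -> ¬d)) is O(d -> k), and O(d) is already established, so O(k).
Premise 10, O(¬n -> ¬k), contraposes to O(k -> n); with O(k) we get O(n).
Premise 12, O(¬t -> ¬n), contraposes to O(n -> t); with O(n) we get O(t).
Premises 2, 3, 5, 7, 13 do not contribute to this derivation.
Hence t is obligatory.

Obligatory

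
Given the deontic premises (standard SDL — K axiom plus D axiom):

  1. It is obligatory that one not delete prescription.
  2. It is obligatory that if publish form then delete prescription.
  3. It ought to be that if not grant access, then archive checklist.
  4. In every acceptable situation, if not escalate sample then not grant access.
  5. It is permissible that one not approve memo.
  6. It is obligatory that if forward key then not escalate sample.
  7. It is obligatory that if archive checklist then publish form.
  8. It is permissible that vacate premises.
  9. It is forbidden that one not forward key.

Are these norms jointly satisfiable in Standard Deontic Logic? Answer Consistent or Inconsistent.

Inconsistent

Premise 1 gives O(¬delete_prescription).
The contrapositive of premise 2 (O(publish_form → delete_prescription)) is O(¬delete_prescription → ¬publish_form), and O(¬delete_prescription) is already established, so O(¬publish_form).
The contrapositive of premise 7 (O(archive_checklist → publish_form)) is O(¬publish_form → ¬archive_checklist), and O(¬publish_form) is already established, so O(¬archive_checklist).
Premise 3, O(¬grant_access → archive_checklist), contraposes to O(¬archive_checklist → grant_access); with O(¬archive_checklist) we get O(grant_access).
Premise 4 is O(¬escalate_sample → ¬grant_access); contrapositively O(grant_access → escalate_sample). Since O(grant_access) holds, K gives O(escalate_sample).
Premise 6 is O(forward_key → ¬escalate_sample); contrapositively O(escalate_sample → ¬forward_key). Since O(escalate_sample) holds, K gives O(¬forward_key).
Yet premise 9 is F(¬forward_key), i.e. O(forward_key).
We now have both O(¬forward_key) and O(forward_key) — forward_key is simultaneously obligatory and forbidden, violating the D-axiom.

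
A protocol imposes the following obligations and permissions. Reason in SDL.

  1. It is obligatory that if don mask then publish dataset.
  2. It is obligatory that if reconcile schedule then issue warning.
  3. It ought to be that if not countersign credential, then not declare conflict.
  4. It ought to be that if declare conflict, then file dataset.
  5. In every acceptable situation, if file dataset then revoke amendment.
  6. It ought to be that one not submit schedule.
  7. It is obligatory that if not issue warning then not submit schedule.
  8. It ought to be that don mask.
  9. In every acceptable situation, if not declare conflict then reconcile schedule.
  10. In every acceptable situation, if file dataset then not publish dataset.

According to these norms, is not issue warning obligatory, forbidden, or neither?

Forbidden

From premise 8 we have O(don_mask).
From O(don_mask) and premise 1, O(don_mask → publish_dataset), we obtain O(publish_dataset).
Premise 10 is O(file_dataset → ¬publish_dataset); contrapositively O(publish_dataset → ¬file_dataset). Since O(publish_dataset) holds, K gives O(¬file_dataset).
The contrapositive of premise 4 (O(declare_conflict → file_dataset)) is O(¬file_dataset → ¬declare_conflict), and O(¬file_dataset) is already established, so O(¬declare_conflict).
From O(¬declare_conflict) and premise 9, O(¬declare_conflict → reconcile_schedule), we obtain O(reconcile_schedule).
With premise 2, O(reconcile_schedule → issue_warning), the K-axiom yields O(issue_warning).
Premises 3, 5, 6, 7 do not contribute to this derivation.
Thus O(issue_warning), which is F(¬issue_warning): ¬issue_warning is forbidden.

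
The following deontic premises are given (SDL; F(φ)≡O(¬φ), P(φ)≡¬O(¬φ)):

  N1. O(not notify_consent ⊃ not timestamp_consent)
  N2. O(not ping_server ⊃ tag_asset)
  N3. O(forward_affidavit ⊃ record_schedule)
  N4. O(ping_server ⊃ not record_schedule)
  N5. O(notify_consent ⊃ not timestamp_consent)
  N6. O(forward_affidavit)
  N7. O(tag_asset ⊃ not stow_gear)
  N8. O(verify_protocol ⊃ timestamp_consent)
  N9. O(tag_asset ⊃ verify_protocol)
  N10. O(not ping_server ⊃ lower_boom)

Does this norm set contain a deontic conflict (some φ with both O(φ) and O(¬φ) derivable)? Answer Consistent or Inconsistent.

Inconsistent

Premises 1 and 5 cover both cases: O(not notify_consent ⊃ not timestamp_consent) and O(notify_consent ⊃ not timestamp_consent). Since not notify_consent ∨ notify_consent is a tautology, O(not timestamp_consent) follows.
Premise 8 is O(verify_protocol ⊃ timestamp_consent); contrapositively O(not timestamp_consent ⊃ not verify_protocol). Since O(not timestamp_consent) holds, K gives O(not verify_protocol).
Premise 9 is O(tag_asset ⊃ verify_protocol); contrapositively O(not verify_protocol ⊃ not tag_asset). Since O(not verify_protocol) holds, K gives O(not tag_asset).
The contrapositive of premise 2 (O(not ping_server ⊃ tag_asset)) is O(not tag_asset ⊃ ping_server), and O(not tag_asset) is already established, so O(ping_server).
Premise 4 is O(ping_server ⊃ not record_schedule); since O(ping_server), deontic closure gives O(not record_schedule).
The contrapositive of premise 3 (O(forward_affidavit ⊃ record_schedule)) is O(not record_schedule ⊃ not forward_affidavit), and O(not record_schedule) is already established, so O(not forward_affidavit).
Yet premise 6 states O(forward_affidavit).
We now have both O(not forward_affidavit) and O(forward_affidavit) — forward_affidavit is simultaneously obligatory and forbidden, violating the D-axiom.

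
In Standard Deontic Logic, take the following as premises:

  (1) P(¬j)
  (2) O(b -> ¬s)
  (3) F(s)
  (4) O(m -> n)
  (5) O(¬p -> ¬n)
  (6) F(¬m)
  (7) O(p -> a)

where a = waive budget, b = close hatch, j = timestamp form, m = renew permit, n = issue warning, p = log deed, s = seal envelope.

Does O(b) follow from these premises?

No

Premise 2 is O(b -> ¬s); even if O(¬s) held, inferring O(b) would be affirming the consequent — invalid.
No other premise forces O(b). An ideal world satisfying every premise can still have b false, so O(b) is not derivable.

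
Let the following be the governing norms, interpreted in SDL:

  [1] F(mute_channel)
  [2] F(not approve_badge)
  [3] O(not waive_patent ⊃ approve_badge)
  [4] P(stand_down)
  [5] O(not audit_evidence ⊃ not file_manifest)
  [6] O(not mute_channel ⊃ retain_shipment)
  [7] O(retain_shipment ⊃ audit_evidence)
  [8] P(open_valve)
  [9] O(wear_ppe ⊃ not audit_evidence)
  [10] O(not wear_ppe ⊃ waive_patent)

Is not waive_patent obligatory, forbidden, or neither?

Premise 1 is F(mute_channel), i.e. O(not mute_channel).
With premise 6, O(not mute_channel ⊃ retain_shipment), the K-axiom yields O(retain_shipment).
With premise 7, O(retain_shipment ⊃ audit_evidence), the K-axiom yields O(audit_evidence).
The contrapositive of premise 9 (O(wear_ppe ⊃ not audit_evidence)) is O(audit_evidence ⊃ not wear_ppe), and O(audit_evidence) is already established, so O(not wear_ppe).
From O(not wear_ppe) and premise 10, O(not wear_ppe ⊃ waive_patent), we obtain O(waive_patent).
Premises 2, 3, 4, 5, 8 do not contribute to this derivation.
Thus O(waive_patent), which is F(not waive_patent): not waive_patent is forbidden.

Forbidden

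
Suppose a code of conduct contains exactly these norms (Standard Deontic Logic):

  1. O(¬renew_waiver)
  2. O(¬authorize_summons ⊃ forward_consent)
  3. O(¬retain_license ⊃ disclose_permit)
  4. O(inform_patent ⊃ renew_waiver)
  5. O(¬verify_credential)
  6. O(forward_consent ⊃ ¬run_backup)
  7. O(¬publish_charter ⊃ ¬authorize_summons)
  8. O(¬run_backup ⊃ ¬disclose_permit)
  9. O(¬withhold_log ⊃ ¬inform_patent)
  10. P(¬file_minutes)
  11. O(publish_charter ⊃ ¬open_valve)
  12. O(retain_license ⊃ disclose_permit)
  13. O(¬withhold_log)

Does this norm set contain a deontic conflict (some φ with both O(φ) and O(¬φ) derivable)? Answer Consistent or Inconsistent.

Premise 4 is O(inform_patent ⊃ renew_waiver), but O(inform_patent) is not derivable from the premises, so it does not yield O(renew_waiver).
So O(renew_waiver) is not derivable, and the apparent clash with O(¬renew_waiver) does not arise.
A world satisfying every obligation exists (e.g. authorize_summons=true, disclose_permit=true, file_minutes=false, forward_consent=false, inform_patent=false, open_valve=false, publish_charter=true, renew_waiver=false, retain_license=false, run_backup=true, verify_credential=false, withhold_log=false); no atom is both obligatory and forbidden, so the set is consistent.

Consistent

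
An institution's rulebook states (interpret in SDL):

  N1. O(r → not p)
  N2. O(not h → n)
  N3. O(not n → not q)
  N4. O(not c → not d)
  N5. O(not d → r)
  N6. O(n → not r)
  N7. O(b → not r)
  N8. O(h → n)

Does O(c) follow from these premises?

Yes

Premises 2 and 8 are O(not h → n) and O(h → n); every ideal world satisfies not h or h, so in either case n holds — hence O(n).
From O(n) and premise 6, O(n → not r), we obtain O(not r).
Premise 5 is O(not d → r); contrapositively O(not r → d). Since O(not r) holds, K gives O(d).
Premise 4, O(not c → not d), contraposes to O(d → c); with O(d) we get O(c).
Premises 1, 3, 7 do not contribute to this derivation.
So O(c) follows.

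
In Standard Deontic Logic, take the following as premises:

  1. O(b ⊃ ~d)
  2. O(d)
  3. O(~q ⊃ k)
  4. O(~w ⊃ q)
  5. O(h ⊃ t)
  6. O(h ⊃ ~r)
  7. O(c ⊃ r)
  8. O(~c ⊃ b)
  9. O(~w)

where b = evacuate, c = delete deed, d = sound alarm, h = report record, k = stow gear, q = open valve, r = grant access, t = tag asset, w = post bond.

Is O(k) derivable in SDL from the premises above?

Premise 3 is O(~q ⊃ k), but O(~q) is not derivable from the premises, so it does not yield O(k).
No other premise forces O(k). An ideal world satisfying every premise can still have k false, so O(k) is not derivable.

No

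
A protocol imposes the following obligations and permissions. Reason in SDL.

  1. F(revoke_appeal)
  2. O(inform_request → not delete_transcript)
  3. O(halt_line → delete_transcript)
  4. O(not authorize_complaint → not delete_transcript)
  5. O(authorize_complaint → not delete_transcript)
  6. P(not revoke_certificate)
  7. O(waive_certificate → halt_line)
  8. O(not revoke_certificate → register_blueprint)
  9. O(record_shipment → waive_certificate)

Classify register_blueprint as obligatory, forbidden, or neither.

Premise 8 is O(not revoke_certificate → register_blueprint), but O(not revoke_certificate) is not derivable from the premises (the permission P(not revoke_certificate) asserts only not O(revoke_certificate), not O(not revoke_certificate)), so it does not yield O(register_blueprint).
No premise or chain of K-axiom applications forces O(register_blueprint), and none forces O(not register_blueprint). So register_blueprint is neither obligatory nor forbidden under these norms.

Neither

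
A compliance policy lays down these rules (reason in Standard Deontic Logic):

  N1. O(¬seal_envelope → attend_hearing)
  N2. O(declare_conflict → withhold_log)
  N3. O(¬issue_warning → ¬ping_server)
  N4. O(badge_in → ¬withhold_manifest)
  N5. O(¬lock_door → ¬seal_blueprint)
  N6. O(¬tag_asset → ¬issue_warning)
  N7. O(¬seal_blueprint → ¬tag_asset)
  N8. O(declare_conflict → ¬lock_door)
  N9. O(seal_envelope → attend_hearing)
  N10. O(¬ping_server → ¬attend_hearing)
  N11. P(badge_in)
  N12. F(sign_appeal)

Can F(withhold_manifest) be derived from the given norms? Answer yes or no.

No

Premise 4 is O(badge_in → ¬withhold_manifest), but O(badge_in) is not derivable from the premises (the permission P(badge_in) asserts only ¬O(¬badge_in), not O(badge_in)), so it does not yield O(¬withhold_manifest).
No other premise forces O(¬withhold_manifest). An ideal world satisfying every premise can still have withhold_manifest true, so F(withhold_manifest) is not derivable.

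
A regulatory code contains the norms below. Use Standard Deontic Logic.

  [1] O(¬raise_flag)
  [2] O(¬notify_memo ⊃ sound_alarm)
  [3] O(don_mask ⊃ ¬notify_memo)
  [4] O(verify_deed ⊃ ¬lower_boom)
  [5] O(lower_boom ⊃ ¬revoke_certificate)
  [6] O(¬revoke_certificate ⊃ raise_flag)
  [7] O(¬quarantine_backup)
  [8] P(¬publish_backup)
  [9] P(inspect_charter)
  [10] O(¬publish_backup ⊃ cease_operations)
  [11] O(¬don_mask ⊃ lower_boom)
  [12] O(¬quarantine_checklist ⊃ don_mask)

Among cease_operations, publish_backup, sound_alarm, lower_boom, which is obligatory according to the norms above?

sound_alarm

From premise 1 we have O(¬raise_flag).
Premise 6 is O(¬revoke_certificate ⊃ raise_flag); contrapositively O(¬raise_flag ⊃ revoke_certificate). Since O(¬raise_flag) holds, K gives O(revoke_certificate).
Premise 5 is O(lower_boom ⊃ ¬revoke_certificate); contrapositively O(revoke_certificate ⊃ ¬lower_boom). Since O(revoke_certificate) holds, K gives O(¬lower_boom).
The contrapositive of premise 11 (O(¬don_mask ⊃ lower_boom)) is O(¬lower_boom ⊃ don_mask), and O(¬lower_boom) is already established, so O(don_mask).
Applying K to premise 3 (O(don_mask ⊃ ¬notify_memo)) and O(don_mask) yields O(¬notify_memo).
With premise 2, O(¬notify_memo ⊃ sound_alarm), the K-axiom yields O(sound_alarm).
So O(sound_alarm) holds — sound_alarm is obligatory. None of the other listed options is made obligatory by any chain of premises.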